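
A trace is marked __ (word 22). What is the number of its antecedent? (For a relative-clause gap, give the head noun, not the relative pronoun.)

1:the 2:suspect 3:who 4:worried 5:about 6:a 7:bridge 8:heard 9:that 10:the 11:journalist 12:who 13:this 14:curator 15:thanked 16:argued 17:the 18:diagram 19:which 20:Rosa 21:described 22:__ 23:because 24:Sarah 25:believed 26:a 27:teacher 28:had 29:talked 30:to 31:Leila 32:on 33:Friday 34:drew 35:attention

18

The gap at 22 is the object of "described", inside a relative clause.
The relative pronoun is "which" (word 19); it is bound by the head noun immediately before it.
Its filler is the head noun "diagram", at word 18.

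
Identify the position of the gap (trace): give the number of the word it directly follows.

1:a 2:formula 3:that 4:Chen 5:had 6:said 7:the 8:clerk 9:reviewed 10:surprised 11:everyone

9

The displaced element is "a formula" (word 2).
It is linked across 1 clause boundary (Ø).
It functions as the direct object of "reviewed", so the gap sits immediately after word 9 ("reviewed").
Base order: Chen had said the clerk reviewed a formula.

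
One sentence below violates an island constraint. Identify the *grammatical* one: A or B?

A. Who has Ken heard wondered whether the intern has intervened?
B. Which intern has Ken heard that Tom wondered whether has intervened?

A

In B, the wh-phrase is extracted from inside a wh-island (introduced by "whether"), which blocks movement.
In A, the extraction path crosses only that-complement boundaries, which are transparent.
So A is grammatical.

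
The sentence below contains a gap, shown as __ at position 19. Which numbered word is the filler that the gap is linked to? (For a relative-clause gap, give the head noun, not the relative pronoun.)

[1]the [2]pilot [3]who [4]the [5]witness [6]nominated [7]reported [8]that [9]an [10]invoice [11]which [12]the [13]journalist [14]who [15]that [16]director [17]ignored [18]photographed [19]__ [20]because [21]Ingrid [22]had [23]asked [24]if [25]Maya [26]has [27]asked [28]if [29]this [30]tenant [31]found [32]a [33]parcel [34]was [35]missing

The gap at 19 is the object of "photographed", inside a relative clause.
The relative pronoun is "which" (word 11); it is bound by the head noun immediately before it.
Its filler is the head noun "invoice", at word 10.

10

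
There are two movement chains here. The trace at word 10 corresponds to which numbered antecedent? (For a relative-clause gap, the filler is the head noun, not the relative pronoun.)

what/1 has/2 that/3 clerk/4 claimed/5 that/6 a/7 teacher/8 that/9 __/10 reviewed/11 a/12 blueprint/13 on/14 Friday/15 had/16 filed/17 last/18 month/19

The marked gap is inside the relative clause, the subject of "reviewed".
Its filler is the head noun "teacher" (via "that"), at word 8.
(The other dependency links word 1 to a gap after word 17.)

8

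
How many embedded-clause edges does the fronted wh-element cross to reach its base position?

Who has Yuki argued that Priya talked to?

"who" is extracted from the PP object of "talked".
Boundaries crossed, outermost first: [that] — 1 in total.

1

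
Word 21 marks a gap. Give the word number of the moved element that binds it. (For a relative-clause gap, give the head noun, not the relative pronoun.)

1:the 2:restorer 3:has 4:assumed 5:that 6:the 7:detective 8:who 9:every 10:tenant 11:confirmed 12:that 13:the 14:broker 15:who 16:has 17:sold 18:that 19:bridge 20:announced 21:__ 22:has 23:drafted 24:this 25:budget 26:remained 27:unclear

7

The gap at 21 is the subject of "drafted", inside a relative clause.
The relative pronoun is "who" (word 8); it is bound by the head noun immediately before it.
Its filler is the head noun "detective", at word 7.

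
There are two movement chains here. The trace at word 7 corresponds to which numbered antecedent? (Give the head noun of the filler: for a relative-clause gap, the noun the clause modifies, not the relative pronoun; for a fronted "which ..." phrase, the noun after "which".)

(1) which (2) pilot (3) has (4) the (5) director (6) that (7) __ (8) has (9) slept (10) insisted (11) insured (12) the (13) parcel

The marked gap is inside the relative clause, the subject of "slept".
Its filler is the head noun "director" (via "that"), at word 5.
(The other dependency links word 2 to a gap after word 10.)

5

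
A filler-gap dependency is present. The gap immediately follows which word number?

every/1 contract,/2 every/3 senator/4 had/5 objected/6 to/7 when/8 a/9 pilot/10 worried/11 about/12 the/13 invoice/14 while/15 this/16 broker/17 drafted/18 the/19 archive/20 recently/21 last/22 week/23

7

The displaced element is "every contract" (word 2).
It functions as the object of the preposition "to" of "objected", so the gap sits immediately after word 7 ("to").
Base order: Every senator had objected to every contract when a pilot worried about the invoice while this broker drafted the archive recently last week.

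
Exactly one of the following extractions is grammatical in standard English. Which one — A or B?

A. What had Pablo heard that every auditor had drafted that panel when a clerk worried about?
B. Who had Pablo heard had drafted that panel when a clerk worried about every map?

B

In A, the wh-phrase is extracted from inside an adjunct island (introduced by "when"), which blocks movement.
In B, the extraction path crosses only that-complement boundaries, which are transparent.
So B is grammatical.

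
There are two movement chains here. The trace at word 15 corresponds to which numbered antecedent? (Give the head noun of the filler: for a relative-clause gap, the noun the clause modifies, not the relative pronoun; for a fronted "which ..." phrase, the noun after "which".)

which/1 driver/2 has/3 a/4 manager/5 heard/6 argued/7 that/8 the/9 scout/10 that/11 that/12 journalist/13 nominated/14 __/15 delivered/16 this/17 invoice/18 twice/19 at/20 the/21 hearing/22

The marked gap is inside the relative clause, the direct object of "nominated".
Its filler is the head noun "scout" (via "that"), at word 10.
(The other dependency links word 2 to a gap after word 6.)

10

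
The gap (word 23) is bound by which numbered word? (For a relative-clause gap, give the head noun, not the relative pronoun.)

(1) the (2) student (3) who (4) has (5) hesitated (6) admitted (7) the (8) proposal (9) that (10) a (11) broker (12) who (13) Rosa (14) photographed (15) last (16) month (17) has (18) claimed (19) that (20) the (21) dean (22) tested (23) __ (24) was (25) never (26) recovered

8

The gap at 23 is the object of "tested", inside a relative clause.
The relative pronoun is "that" (word 9); it is bound by the head noun immediately before it.
Its filler is the head noun "proposal", at word 8.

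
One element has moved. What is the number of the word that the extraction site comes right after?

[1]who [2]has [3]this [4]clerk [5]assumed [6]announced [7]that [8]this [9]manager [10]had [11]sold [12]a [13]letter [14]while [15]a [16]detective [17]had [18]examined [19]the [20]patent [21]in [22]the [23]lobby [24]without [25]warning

The displaced element is "who" (word 1).
It is linked across 1 clause boundary (Ø).
It functions as the subject of "announced", so the gap sits immediately after word 5 ("assumed").
Base order: This clerk has assumed that who announced that this manager had sold a letter while a detective had examined the patent in the lobby without warning.

5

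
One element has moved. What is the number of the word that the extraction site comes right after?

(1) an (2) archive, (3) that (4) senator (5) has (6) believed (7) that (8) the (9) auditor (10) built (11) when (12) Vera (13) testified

The displaced element is "an archive" (word 2).
It is linked across 1 clause boundary (that).
It functions as the direct object of "built", so the gap sits immediately after word 10 ("built").
Base order: That senator has believed that the auditor built an archive when Vera testified.

10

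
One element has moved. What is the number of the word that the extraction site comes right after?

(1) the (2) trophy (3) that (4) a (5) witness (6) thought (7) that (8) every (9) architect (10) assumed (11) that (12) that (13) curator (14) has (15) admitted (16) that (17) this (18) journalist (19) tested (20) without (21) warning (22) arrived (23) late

19

The displaced element is "the trophy" (word 2).
It is linked across 3 clause boundaries (that → that → that).
It functions as the direct object of "tested", so the gap sits immediately after word 19 ("tested").
Base order: A witness thought that every architect assumed that that curator has admitted that this journalist tested the trophy without warning.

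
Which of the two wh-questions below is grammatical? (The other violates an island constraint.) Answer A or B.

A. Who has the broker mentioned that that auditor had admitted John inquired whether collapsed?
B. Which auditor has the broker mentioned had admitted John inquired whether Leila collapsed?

In A, the wh-phrase is extracted from inside a wh-island (introduced by "whether"), which blocks movement.
In B, the extraction path crosses only that-complement boundaries, which are transparent.
So B is grammatical.

B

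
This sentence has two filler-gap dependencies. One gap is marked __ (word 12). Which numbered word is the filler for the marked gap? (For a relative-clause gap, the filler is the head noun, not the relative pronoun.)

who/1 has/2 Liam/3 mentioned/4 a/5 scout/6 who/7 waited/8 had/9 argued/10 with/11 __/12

1

The marked gap is the object of the preposition "with" of "argued".
Its filler is the fronted wh-phrase "who", at word 1.
(The other dependency links word 6 to a gap after word 7.)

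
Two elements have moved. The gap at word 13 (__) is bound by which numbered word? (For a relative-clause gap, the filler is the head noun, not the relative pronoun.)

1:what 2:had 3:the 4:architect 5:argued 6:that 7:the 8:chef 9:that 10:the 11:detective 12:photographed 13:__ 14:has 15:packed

The marked gap is inside the relative clause, the direct object of "photographed".
Its filler is the head noun "chef" (via "that"), at word 8.
(The other dependency links word 1 to a gap after word 15.)

8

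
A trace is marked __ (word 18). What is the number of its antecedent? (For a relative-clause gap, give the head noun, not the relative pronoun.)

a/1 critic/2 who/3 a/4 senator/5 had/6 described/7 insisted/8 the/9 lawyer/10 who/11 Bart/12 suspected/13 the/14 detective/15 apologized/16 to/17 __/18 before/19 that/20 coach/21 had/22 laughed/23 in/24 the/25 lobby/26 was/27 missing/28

10

The gap at 18 is the prepositional object of "apologized", inside a relative clause.
The relative pronoun is "who" (word 11); it is bound by the head noun immediately before it.
Its filler is the head noun "lawyer", at word 10.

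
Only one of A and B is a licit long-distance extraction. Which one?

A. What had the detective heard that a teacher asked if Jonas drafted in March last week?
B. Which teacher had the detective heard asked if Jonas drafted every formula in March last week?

In A, the wh-phrase is extracted from inside a wh-island (introduced by "if"), which blocks movement.
In B, the extraction path crosses only that-complement boundaries, which are transparent.
So B is grammatical.

B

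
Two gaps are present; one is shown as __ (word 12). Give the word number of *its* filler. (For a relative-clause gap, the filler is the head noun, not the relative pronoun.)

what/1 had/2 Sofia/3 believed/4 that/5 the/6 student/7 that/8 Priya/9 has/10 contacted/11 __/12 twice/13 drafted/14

The marked gap is inside the relative clause, the direct object of "contacted".
Its filler is the head noun "student" (via "that"), at word 7.
(The other dependency links word 1 to a gap after word 14.)

7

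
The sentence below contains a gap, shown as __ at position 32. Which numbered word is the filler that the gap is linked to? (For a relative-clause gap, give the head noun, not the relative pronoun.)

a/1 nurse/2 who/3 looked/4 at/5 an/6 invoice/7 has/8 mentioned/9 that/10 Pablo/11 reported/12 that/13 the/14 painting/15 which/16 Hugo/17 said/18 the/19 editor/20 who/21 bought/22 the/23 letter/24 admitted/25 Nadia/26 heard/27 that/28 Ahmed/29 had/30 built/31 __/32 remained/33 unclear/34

The gap at 32 is the object of "built", inside a relative clause.
The relative pronoun is "which" (word 16); it is bound by the head noun immediately before it.
Its filler is the head noun "painting", at word 15.

15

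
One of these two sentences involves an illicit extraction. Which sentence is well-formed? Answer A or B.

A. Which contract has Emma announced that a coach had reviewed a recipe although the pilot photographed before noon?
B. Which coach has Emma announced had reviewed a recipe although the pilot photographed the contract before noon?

In A, the wh-phrase is extracted from inside an adjunct island (introduced by "although"), which blocks movement.
In B, the extraction path crosses only that-complement boundaries, which are transparent.
So B is grammatical.

B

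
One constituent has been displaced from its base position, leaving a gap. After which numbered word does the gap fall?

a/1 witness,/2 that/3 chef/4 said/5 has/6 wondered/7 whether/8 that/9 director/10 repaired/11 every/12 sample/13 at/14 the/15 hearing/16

5

The displaced element is "a witness" (word 2).
It is linked across 1 clause boundary (Ø).
It functions as the subject of "wondered", so the gap sits immediately after word 5 ("said").
Base order: That chef said that a witness has wondered whether that director repaired every sample at the hearing.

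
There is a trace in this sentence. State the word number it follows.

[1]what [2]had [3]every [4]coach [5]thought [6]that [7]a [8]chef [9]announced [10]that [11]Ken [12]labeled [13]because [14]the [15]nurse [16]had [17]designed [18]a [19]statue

12

The displaced element is "what" (word 1).
It is linked across 2 clause boundaries (that → that).
It functions as the direct object of "labeled", so the gap sits immediately after word 12 ("labeled").
Base order: Every coach had thought that a chef announced that Ken labeled what because the nurse had designed a statue.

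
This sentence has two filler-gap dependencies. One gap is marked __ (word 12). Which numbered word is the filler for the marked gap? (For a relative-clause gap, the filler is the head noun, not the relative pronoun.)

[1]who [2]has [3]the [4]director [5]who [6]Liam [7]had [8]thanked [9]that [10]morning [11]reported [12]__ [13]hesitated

1

The marked gap is the subject of "hesitated".
Its filler is the fronted wh-phrase "who", at word 1.
(The other dependency links word 4 to a gap after word 8.)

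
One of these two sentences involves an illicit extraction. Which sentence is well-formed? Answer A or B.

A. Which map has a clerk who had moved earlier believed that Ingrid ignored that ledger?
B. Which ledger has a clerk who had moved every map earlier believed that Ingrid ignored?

B

In A, the wh-phrase is extracted from inside a complex-NP island (relative clause) (introduced by "who"), which blocks movement.
In B, the extraction path crosses only that-complement boundaries, which are transparent.
So B is grammatical.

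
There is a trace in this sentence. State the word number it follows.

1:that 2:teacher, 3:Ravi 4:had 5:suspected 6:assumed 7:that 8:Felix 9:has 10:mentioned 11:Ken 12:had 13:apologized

The displaced element is "that teacher" (word 2).
It is linked across 1 clause boundary (Ø).
It functions as the subject of "assumed", so the gap sits immediately after word 5 ("suspected").
Base order: Ravi had suspected that that teacher assumed that Felix has mentioned Ken had apologized.

5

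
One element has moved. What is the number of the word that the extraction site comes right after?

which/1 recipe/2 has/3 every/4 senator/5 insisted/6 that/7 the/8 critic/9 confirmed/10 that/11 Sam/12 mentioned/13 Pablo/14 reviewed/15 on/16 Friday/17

The displaced element is "which recipe" (word 2).
It is linked across 3 clause boundaries (that → that → Ø).
It functions as the direct object of "reviewed", so the gap sits immediately after word 15 ("reviewed").
Base order: Every senator has insisted that the critic confirmed that Sam mentioned Pablo reviewed which recipe on Friday.

15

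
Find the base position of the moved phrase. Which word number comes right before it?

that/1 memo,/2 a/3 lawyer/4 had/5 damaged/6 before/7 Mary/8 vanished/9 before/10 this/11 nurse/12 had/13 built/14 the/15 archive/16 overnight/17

The displaced element is "that memo" (word 2).
It functions as the direct object of "damaged", so the gap sits immediately after word 6 ("damaged").
Base order: A lawyer had damaged that memo before Mary vanished before this nurse had built the archive overnight.

6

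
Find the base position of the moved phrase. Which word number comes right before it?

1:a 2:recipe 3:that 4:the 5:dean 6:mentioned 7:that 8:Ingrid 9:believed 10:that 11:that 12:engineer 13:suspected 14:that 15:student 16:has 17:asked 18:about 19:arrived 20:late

18

The displaced element is "a recipe" (word 2).
It is linked across 3 clause boundaries (that → that → Ø).
It functions as the object of the preposition "about" of "asked", so the gap sits immediately after word 18 ("about").
Base order: The dean mentioned that Ingrid believed that that engineer suspected that student has asked about a recipe.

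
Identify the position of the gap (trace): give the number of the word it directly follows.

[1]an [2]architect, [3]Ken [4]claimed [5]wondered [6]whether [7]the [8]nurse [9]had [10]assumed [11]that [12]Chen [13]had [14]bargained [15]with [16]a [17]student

The displaced element is "an architect" (word 2).
It is linked across 1 clause boundary (Ø).
It functions as the subject of "wondered", so the gap sits immediately after word 4 ("claimed").
Base order: Ken claimed that an architect wondered whether the nurse had assumed that Chen had bargained with a student.

4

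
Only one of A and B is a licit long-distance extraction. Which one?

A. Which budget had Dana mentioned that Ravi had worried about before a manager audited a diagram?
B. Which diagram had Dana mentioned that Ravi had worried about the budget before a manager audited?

A

In B, the wh-phrase is extracted from inside an adjunct island (introduced by "before"), which blocks movement.
In A, the extraction path crosses only that-complement boundaries, which are transparent.
So A is grammatical.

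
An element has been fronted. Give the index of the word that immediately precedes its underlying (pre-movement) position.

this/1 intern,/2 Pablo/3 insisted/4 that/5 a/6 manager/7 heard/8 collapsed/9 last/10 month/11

8

The displaced element is "this intern" (word 2).
It is linked across 2 clause boundaries (that → Ø).
It functions as the subject of "collapsed", so the gap sits immediately after word 8 ("heard").
Base order: Pablo insisted that a manager heard this intern collapsed last month.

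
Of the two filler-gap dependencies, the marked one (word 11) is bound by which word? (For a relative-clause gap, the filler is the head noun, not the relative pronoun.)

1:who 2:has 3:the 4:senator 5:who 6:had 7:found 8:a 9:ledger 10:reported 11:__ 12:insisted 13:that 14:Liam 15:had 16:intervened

The marked gap is the subject of "insisted".
Its filler is the fronted wh-phrase "who", at word 1.
(The other dependency links word 4 to a gap after word 5.)

1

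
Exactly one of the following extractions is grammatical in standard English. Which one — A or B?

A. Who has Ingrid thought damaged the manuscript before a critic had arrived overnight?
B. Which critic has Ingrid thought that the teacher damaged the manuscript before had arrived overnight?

A

In B, the wh-phrase is extracted from inside an adjunct island (introduced by "before"), which blocks movement.
In A, the extraction path crosses only that-complement boundaries, which are transparent.
So A is grammatical.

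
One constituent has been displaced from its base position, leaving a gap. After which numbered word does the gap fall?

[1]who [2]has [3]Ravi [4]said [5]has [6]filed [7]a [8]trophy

4

The displaced element is "who" (word 1).
It is linked across 1 clause boundary (Ø).
It functions as the subject of "filed", so the gap sits immediately after word 4 ("said").
Base order: Ravi has said that who has filed a trophy.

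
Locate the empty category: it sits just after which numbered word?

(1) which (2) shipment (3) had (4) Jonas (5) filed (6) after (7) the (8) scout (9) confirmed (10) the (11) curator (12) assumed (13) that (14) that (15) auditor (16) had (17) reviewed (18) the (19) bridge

5

The displaced element is "which shipment" (word 2).
It functions as the direct object of "filed", so the gap sits immediately after word 5 ("filed").
Base order: Jonas had filed which shipment after the scout confirmed the curator assumed that that auditor had reviewed the bridge.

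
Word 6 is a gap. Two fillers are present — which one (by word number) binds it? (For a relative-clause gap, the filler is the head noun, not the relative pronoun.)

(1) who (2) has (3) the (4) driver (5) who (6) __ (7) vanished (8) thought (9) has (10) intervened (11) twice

The marked gap is inside the relative clause, the subject of "vanished".
Its filler is the head noun "driver" (via "who"), at word 4.
(The other dependency links word 1 to a gap after word 8.)

4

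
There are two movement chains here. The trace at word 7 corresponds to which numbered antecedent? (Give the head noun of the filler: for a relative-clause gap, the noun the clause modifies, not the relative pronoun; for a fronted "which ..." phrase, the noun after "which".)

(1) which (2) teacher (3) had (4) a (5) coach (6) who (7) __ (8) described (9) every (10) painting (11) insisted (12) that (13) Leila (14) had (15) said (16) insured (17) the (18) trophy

5

The marked gap is inside the relative clause, the subject of "described".
Its filler is the head noun "coach" (via "who"), at word 5.
(The other dependency links word 2 to a gap after word 15.)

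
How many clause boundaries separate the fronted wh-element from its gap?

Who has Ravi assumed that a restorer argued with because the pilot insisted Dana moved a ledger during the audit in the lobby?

1

"who" is extracted from the PP object of "argued".
Boundaries crossed, outermost first: [that] — 1 in total.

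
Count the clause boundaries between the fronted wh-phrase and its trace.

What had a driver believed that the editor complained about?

1

"what" is extracted from the PP object of "complained".
Boundaries crossed, outermost first: [that] — 1 in total.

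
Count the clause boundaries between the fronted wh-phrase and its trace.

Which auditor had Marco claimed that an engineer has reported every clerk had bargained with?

"which auditor" is extracted from the PP object of "bargained".
Boundaries crossed, outermost first: [that], [Ø] — 2 in total.

2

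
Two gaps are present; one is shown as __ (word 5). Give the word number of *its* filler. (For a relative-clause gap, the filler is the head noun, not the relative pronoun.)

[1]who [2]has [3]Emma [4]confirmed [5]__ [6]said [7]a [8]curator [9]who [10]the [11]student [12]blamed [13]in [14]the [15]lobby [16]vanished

The marked gap is the subject of "said".
Its filler is the fronted wh-phrase "who", at word 1.
(The other dependency links word 8 to a gap after word 12.)

1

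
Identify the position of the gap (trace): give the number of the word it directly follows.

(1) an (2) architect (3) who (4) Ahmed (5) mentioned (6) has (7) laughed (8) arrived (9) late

The displaced element is "an architect" (word 2).
It is linked across 1 clause boundary (Ø).
It functions as the subject of "laughed", so the gap sits immediately after word 5 ("mentioned").
Base order: Ahmed mentioned an architect has laughed.

5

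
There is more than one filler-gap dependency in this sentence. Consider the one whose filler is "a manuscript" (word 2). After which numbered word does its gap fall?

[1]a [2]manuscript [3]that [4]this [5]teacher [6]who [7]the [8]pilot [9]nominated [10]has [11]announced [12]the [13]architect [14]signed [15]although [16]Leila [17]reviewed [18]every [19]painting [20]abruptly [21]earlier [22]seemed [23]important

14

The displaced element is "a manuscript" (word 2).
It is linked across 1 clause boundary (Ø).
It functions as the direct object of "signed", so the gap sits immediately after word 14 ("signed").
Base order: This teacher who the pilot nominated has announced the architect signed a manuscript although Leila reviewed every painting abruptly earlier.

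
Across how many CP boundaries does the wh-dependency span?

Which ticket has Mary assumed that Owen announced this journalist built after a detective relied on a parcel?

2

"which ticket" is extracted from the object of "built".
Boundaries crossed, outermost first: [that], [Ø] — 2 in total.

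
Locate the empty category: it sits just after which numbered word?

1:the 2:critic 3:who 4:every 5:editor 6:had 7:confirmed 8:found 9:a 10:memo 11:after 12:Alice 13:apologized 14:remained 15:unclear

The displaced element is "the critic" (word 2).
It is linked across 1 clause boundary (Ø).
It functions as the subject of "found", so the gap sits immediately after word 7 ("confirmed").
Base order: Every editor had confirmed that the critic found a memo after Alice apologized.

7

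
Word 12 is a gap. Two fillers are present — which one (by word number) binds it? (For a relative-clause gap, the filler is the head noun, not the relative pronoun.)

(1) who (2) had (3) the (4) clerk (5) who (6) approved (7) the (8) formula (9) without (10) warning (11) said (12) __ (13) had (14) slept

The marked gap is the subject of "slept".
Its filler is the fronted wh-phrase "who", at word 1.
(The other dependency links word 4 to a gap after word 5.)

1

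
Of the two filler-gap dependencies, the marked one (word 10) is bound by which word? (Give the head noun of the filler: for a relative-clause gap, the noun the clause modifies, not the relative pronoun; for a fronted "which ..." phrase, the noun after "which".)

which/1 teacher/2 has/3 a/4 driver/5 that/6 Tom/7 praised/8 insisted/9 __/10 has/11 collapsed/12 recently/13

2

The marked gap is the subject of "collapsed".
Its filler is the fronted wh-phrase "which teacher", at word 2.
(The other dependency links word 5 to a gap after word 8.)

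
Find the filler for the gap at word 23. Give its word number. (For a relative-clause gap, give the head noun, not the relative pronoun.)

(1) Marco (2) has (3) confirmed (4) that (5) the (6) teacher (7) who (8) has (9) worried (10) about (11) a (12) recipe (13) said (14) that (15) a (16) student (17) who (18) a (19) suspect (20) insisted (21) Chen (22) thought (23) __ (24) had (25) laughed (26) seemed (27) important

The gap at 23 is the subject of "laughed", inside a relative clause.
The relative pronoun is "who" (word 17); it is bound by the head noun immediately before it.
Its filler is the head noun "student", at word 16.

16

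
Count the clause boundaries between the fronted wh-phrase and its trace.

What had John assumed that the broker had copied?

"what" is extracted from the object of "copied".
Boundaries crossed, outermost first: [that] — 1 in total.

1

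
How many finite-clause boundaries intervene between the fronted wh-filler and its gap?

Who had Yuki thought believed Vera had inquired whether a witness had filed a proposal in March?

"who" is extracted from the subject of "believed".
Boundaries crossed, outermost first: [Ø] — 1 in total.

1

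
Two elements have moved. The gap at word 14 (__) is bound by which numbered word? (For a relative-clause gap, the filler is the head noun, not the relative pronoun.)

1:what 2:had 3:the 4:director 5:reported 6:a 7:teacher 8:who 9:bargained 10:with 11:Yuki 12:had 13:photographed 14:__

The marked gap is the direct object of "photographed".
Its filler is the fronted wh-phrase "what", at word 1.
(The other dependency links word 7 to a gap after word 8.)

1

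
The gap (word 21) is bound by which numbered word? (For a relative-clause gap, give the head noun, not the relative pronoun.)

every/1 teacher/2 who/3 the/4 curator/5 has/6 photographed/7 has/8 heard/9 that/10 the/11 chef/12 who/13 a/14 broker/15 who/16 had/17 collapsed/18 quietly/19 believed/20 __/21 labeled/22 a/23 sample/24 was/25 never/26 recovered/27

The gap at 21 is the subject of "labeled", inside a relative clause.
The relative pronoun is "who" (word 13); it is bound by the head noun immediately before it.
Its filler is the head noun "chef", at word 12.

12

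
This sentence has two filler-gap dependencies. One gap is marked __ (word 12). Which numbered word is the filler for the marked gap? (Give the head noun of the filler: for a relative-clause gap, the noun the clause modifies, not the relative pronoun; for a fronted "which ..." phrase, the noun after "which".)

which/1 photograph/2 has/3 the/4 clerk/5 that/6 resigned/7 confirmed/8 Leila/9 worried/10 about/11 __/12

2

The marked gap is the object of the preposition "about" of "worried".
Its filler is the fronted wh-phrase "which photograph", at word 2.
(The other dependency links word 5 to a gap after word 6.)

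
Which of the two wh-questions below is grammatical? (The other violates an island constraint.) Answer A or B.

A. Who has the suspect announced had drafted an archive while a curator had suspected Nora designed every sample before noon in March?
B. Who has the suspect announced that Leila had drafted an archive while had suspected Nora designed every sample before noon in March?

A

In B, the wh-phrase is extracted from inside an adjunct island (introduced by "while"), which blocks movement.
In A, the extraction path crosses only that-complement boundaries, which are transparent.
So A is grammatical.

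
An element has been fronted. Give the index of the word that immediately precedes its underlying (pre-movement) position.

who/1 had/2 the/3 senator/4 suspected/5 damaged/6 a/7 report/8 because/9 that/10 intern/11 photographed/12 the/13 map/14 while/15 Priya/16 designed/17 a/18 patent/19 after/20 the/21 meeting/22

5

The displaced element is "who" (word 1).
It is linked across 1 clause boundary (Ø).
It functions as the subject of "damaged", so the gap sits immediately after word 5 ("suspected").
Base order: The senator had suspected that who damaged a report because that intern photographed the map while Priya designed a patent after the meeting.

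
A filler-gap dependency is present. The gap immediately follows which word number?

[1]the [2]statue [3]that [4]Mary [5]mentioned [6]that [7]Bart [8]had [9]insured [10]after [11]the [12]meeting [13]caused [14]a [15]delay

9

The displaced element is "the statue" (word 2).
It is linked across 1 clause boundary (that).
It functions as the direct object of "insured", so the gap sits immediately after word 9 ("insured").
Base order: Mary mentioned that Bart had insured the statue after the meeting.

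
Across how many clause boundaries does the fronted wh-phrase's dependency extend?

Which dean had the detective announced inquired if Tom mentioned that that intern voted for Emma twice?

1

"which dean" is extracted from the subject of "inquired".
Boundaries crossed, outermost first: [Ø] — 1 in total.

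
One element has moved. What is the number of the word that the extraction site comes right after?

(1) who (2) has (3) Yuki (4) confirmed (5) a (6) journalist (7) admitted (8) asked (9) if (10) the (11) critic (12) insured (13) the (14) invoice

7

The displaced element is "who" (word 1).
It is linked across 2 clause boundaries (Ø → Ø).
It functions as the subject of "asked", so the gap sits immediately after word 7 ("admitted").
Base order: Yuki has confirmed a journalist admitted who asked if the critic insured the invoice.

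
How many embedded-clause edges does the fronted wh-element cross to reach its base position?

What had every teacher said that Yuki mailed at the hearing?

"what" is extracted from the object of "mailed".
Boundaries crossed, outermost first: [that] — 1 in total.

1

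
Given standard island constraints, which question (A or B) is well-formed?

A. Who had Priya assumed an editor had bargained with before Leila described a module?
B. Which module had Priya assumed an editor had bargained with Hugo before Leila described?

In B, the wh-phrase is extracted from inside an adjunct island (introduced by "before"), which blocks movement.
In A, the extraction path crosses only that-complement boundaries, which are transparent.
So A is grammatical.

A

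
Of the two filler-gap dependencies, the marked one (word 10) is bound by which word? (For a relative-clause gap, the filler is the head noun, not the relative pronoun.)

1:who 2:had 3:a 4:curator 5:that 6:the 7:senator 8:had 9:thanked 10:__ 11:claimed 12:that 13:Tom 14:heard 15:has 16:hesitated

4

The marked gap is inside the relative clause, the direct object of "thanked".
Its filler is the head noun "curator" (via "that"), at word 4.
(The other dependency links word 1 to a gap after word 14.)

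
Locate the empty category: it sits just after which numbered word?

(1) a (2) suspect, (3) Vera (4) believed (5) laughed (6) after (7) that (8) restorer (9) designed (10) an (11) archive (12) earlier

The displaced element is "a suspect" (word 2).
It is linked across 1 clause boundary (Ø).
It functions as the subject of "laughed", so the gap sits immediately after word 4 ("believed").
Base order: Vera believed that a suspect laughed after that restorer designed an archive earlier.

4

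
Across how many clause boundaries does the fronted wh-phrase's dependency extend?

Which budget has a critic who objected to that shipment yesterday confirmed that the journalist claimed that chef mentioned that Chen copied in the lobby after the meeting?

"which budget" is extracted from the object of "copied".
Boundaries crossed, outermost first: [that], [Ø], [that] — 3 in total.

3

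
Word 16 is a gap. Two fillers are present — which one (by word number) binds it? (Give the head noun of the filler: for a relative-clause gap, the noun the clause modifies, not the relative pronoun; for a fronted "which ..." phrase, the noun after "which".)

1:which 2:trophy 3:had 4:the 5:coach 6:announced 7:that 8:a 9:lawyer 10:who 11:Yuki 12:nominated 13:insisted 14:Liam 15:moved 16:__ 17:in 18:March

The marked gap is the direct object of "moved".
Its filler is the fronted wh-phrase "which trophy", at word 2.
(The other dependency links word 9 to a gap after word 12.)

2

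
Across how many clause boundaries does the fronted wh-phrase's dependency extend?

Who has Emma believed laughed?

1

"who" is extracted from the subject of "laughed".
Boundaries crossed, outermost first: [Ø] — 1 in total.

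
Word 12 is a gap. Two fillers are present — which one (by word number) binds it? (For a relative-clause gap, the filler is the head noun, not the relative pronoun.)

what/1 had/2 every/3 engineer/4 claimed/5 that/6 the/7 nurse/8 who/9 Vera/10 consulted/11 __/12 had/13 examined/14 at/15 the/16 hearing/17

8

The marked gap is inside the relative clause, the direct object of "consulted".
Its filler is the head noun "nurse" (via "who"), at word 8.
(The other dependency links word 1 to a gap after word 14.)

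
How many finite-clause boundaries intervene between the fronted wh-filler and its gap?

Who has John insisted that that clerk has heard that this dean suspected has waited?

"who" is extracted from the subject of "waited".
Boundaries crossed, outermost first: [that], [that], [Ø] — 3 in total.

3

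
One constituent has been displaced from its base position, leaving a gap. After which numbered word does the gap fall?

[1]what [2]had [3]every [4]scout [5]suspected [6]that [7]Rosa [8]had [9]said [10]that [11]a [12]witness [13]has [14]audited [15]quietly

14

The displaced element is "what" (word 1).
It is linked across 2 clause boundaries (that → that).
It functions as the direct object of "audited", so the gap sits immediately after word 14 ("audited").
Base order: Every scout had suspected that Rosa had said that a witness has audited what quietly.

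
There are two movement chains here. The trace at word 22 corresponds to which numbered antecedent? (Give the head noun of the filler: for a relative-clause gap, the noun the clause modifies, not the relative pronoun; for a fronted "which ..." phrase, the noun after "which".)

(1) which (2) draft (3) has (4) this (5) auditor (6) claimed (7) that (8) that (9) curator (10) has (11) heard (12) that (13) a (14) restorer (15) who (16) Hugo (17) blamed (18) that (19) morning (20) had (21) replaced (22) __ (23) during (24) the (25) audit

The marked gap is the direct object of "replaced".
Its filler is the fronted wh-phrase "which draft", at word 2.
(The other dependency links word 14 to a gap after word 17.)

2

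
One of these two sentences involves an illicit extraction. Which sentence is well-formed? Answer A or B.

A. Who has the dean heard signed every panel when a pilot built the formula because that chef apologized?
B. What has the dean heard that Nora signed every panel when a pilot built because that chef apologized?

In B, the wh-phrase is extracted from inside an adjunct island (introduced by "when"), which blocks movement.
In A, the extraction path crosses only that-complement boundaries, which are transparent.
So A is grammatical.

A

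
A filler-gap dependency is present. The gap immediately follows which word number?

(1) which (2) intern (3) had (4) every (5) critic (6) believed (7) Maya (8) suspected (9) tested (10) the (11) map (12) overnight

8

The displaced element is "which intern" (word 2).
It is linked across 2 clause boundaries (Ø → Ø).
It functions as the subject of "tested", so the gap sits immediately after word 8 ("suspected").
Base order: Every critic had believed Maya suspected that which intern tested the map overnight.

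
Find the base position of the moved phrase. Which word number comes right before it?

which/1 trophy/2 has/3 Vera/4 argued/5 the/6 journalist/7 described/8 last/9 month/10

The displaced element is "which trophy" (word 2).
It is linked across 1 clause boundary (Ø).
It functions as the direct object of "described", so the gap sits immediately after word 8 ("described").
Base order: Vera has argued the journalist described which trophy last month.

8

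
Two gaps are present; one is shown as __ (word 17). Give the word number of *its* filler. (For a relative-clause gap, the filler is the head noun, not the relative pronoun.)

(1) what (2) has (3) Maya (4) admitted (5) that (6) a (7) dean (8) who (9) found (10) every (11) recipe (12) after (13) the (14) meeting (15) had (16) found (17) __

1

The marked gap is the direct object of "found".
Its filler is the fronted wh-phrase "what", at word 1.
(The other dependency links word 7 to a gap after word 8.)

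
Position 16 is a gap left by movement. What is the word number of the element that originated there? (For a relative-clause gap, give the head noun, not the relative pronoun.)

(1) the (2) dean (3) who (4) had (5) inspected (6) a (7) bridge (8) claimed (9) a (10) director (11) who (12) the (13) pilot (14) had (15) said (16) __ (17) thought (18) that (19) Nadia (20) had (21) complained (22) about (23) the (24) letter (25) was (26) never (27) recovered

The gap at 16 is the subject of "thought", inside a relative clause.
The relative pronoun is "who" (word 11); it is bound by the head noun immediately before it.
Its filler is the head noun "director", at word 10.

10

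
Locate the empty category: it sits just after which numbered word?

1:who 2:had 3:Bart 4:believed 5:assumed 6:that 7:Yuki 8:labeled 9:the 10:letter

The displaced element is "who" (word 1).
It is linked across 1 clause boundary (Ø).
It functions as the subject of "assumed", so the gap sits immediately after word 4 ("believed").
Base order: Bart had believed who assumed that Yuki labeled the letter.

4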